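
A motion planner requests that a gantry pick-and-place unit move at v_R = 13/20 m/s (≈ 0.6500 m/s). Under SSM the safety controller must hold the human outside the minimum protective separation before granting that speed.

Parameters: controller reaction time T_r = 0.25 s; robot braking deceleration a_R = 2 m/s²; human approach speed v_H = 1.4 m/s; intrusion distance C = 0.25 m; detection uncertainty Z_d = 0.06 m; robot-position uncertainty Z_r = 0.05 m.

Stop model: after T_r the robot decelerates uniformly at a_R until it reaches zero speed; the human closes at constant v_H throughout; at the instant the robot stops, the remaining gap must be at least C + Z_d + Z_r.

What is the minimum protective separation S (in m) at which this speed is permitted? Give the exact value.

S_min = 2293/1600 m = 1.4331 m

stop time T_s = (13/20)/2 = 0.3250 s
robot in T_r: 0.6500·0.2500 = 0.1625 m
robot covers 0.6500·0.3250 − ½·2.0000·0.3250² = 0.1056 m while stopping
person approaches 1.4000·(0.2500+0.3250) = 0.8050 m
C+Z_d+Z_r = 0.2500+0.0600+0.0500 = 0.3600 m
S_min ≈ 0.1625+0.1056+0.8050+0.3600  ⇒  S_min = 2293/1600 m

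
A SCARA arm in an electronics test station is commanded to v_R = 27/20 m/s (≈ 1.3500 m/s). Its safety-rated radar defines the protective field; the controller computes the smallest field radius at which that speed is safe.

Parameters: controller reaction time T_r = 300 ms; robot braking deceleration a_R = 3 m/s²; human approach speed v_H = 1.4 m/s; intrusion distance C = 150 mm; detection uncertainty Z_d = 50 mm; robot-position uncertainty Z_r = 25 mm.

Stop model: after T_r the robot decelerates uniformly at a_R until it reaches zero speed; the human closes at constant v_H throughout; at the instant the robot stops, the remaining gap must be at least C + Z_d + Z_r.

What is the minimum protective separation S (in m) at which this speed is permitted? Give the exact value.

S_min = 1587/800 m = 1.9837 m

braking lasts T_s = (27/20)/3 = 0.4500 s
robot in T_r: 1.3500·0.3000 = 0.4050 m
robot under decel: 1.3500²/(2·3.0000) = 0.3038 m
human over T_r+T_s: 1.4000·(0.3000+0.4500) = 1.0500 m
residual clearance needed = 0.1500+0.0500+0.0250 = 0.2250 m
S_min ≈ 0.4050+0.3038+1.0500+0.2250  ⇒  S_min = 1587/800 m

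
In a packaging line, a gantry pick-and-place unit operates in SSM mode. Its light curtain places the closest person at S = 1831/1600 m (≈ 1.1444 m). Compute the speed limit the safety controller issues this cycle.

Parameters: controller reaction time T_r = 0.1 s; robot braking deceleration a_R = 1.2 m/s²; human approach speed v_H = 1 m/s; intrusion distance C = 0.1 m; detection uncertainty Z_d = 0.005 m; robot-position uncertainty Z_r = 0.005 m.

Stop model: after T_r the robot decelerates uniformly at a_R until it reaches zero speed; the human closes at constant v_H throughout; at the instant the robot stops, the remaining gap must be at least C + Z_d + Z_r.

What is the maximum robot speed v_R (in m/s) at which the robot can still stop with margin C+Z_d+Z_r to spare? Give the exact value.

v_R_max = 3/4 m/s = 0.7500 m/s

collect terms ⇒ (5/12)·v_R² + (14/15)·v_R + (-299/320) = 0
  disc = (14/15)² − 4·(5/12)·(-299/320) = 34969/14400 ; √disc = 187/120
  v_R = (−(14/15) + 187/120) / (2·(5/12)) = 3/4 m/s
check:
T_s = v_R/a_R = (3/4)/(6/5) = 0.6250 s
robot in T_r: 0.7500·0.1000 = 0.0750 m
robot under decel: 0.7500²/(2·1.2000) = 0.2344 m
person approaches 1.0000·(0.1000+0.6250) = 0.7250 m
residual clearance needed = 0.1000+0.0050+0.0050 = 0.1100 m
sum ≈ 0.0750+0.2344+0.7250+0.1100 ≈ 1.1444 m = S ✓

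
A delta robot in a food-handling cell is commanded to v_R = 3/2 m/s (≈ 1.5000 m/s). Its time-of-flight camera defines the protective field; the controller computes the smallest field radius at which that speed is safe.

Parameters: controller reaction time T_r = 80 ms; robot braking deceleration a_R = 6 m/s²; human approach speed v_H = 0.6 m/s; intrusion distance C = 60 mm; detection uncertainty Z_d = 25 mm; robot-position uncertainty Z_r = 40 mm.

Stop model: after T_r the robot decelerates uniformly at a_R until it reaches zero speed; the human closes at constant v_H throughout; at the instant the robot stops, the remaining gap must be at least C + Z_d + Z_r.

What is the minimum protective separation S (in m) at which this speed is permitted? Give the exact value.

stop time T_s = (3/2)/6 = 0.2500 s
robot in T_r: 1.5000·0.0800 = 0.1200 m
robot under decel: 1.5000²/(2·6.0000) = 0.1875 m
human over T_r+T_s: 0.6000·(0.0800+0.2500) = 0.1980 m
residual clearance needed = 0.0600+0.0250+0.0400 = 0.1250 m
S_min ≈ 0.1200+0.1875+0.1980+0.1250  ⇒  S_min = 1261/2000 m

S_min = 1261/2000 m = 0.6305 m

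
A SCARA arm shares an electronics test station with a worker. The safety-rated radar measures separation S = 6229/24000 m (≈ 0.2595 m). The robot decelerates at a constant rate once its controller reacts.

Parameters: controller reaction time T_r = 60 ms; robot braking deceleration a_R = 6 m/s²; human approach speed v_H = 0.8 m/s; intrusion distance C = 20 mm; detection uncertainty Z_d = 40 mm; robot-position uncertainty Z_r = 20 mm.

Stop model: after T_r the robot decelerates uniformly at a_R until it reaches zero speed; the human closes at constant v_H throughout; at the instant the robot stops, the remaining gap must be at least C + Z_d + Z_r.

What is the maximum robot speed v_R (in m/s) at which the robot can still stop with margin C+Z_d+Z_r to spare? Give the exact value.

collect terms ⇒ (1/12)·v_R² + (29/150)·v_R + (-3157/24000) = 0
  disc = (29/150)² − 4·(1/12)·(-3157/24000) = 3249/40000 ; √disc = 57/200
  v_R = (−(29/150) + 57/200) / (2·(1/12)) = 11/20 m/s
check:
stop time T_s = (11/20)/6 = 0.0917 s
robot in T_r: 0.5500·0.0600 = 0.0330 m
robot under decel: 0.5500²/(2·6.0000) = 0.0252 m
human closes 0.8000·0.1517 = 0.1213 m
C+Z_d+Z_r = 0.0200+0.0400+0.0200 = 0.0800 m
sum ≈ 0.0330+0.0252+0.1213+0.0800 ≈ 0.2595 m = S ✓

v_R_max = 11/20 m/s = 0.5500 m/s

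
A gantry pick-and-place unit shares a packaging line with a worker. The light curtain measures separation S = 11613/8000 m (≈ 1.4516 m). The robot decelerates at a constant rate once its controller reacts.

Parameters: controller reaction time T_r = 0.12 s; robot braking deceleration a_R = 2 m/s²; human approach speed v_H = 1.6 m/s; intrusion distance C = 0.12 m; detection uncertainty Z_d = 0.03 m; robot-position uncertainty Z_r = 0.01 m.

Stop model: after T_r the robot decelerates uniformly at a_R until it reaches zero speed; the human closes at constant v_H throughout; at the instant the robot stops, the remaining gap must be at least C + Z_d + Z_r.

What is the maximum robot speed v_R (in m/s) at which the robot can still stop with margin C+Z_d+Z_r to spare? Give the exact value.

v_R_max = 19/20 m/s = 0.9500 m/s

collect terms ⇒ (1/4)·v_R² + (23/25)·v_R + (-8797/8000) = 0
  disc = (23/25)² − 4·(1/4)·(-8797/8000) = 77841/40000 ; √disc = 279/200
  v_R = (−(23/25) + 279/200) / (2·(1/4)) = 19/20 m/s
check:
stop time T_s = (19/20)/2 = 0.4750 s
robot in T_r: 0.9500·0.1200 = 0.1140 m
robot under decel: 0.9500²/(2·2.0000) = 0.2256 m
person approaches 1.6000·(0.1200+0.4750) = 0.9520 m
residual clearance needed = 0.1200+0.0300+0.0100 = 0.1600 m
sum ≈ 0.1140+0.2256+0.9520+0.1600 ≈ 1.4516 m = S ✓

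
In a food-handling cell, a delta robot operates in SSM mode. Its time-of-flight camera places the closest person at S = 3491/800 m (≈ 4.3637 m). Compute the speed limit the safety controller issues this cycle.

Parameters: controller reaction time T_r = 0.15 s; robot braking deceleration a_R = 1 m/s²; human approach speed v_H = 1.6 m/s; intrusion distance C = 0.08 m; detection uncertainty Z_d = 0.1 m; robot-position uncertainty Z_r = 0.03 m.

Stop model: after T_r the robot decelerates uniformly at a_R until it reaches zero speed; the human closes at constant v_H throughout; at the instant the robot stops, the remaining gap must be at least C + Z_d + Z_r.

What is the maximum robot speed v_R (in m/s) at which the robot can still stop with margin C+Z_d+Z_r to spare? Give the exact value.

v_R_max = 31/20 m/s = 1.5500 m/s

quadratic (1/2)·v² + (7/4)·v + (-3131/800) = 0
  disc = (7/4)² − 4·(1/2)·(-3131/800) = 1089/100 ; √disc = 33/10
  v_R = (−(7/4) + 33/10) / (2·(1/2)) = 31/20 m/s
check:
braking lasts T_s = (31/20)/1 = 1.5500 s
reaction-phase robot travel = 1.5500·0.1500 = 0.2325 m
robot under decel: 1.5500²/(2·1.0000) = 1.2012 m
human closes 1.6000·1.7000 = 2.7200 m
residual clearance needed = 0.0800+0.1000+0.0300 = 0.2100 m
sum ≈ 0.2325+1.2012+2.7200+0.2100 ≈ 4.3637 m = S ✓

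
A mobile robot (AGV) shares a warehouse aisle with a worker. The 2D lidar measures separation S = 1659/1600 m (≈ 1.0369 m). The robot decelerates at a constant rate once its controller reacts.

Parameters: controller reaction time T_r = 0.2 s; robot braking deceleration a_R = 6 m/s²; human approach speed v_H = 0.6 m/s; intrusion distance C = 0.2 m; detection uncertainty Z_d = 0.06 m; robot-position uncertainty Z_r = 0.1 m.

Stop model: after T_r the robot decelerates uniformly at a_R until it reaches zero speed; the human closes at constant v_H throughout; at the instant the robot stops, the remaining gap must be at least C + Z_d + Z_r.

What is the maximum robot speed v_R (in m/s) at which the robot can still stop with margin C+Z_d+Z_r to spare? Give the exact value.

v_R_max = 27/20 m/s = 1.3500 m/s

at the boundary: (1/12)·v² + (3/10)·v + (-891/1600) = 0
  disc = (3/10)² − 4·(1/12)·(-891/1600) = 441/1600 ; √disc = 21/40
  v_R = (−(3/10) + 21/40) / (2·(1/12)) = 27/20 m/s
check:
braking lasts T_s = (27/20)/6 = 0.2250 s
reaction-phase robot travel = 1.3500·0.2000 = 0.2700 m
robot under decel: 1.3500²/(2·6.0000) = 0.1519 m
human closes 0.6000·0.4250 = 0.2550 m
C+Z_d+Z_r = 0.2000+0.0600+0.1000 = 0.3600 m
sum ≈ 0.2700+0.1519+0.2550+0.3600 ≈ 1.0369 m = S ✓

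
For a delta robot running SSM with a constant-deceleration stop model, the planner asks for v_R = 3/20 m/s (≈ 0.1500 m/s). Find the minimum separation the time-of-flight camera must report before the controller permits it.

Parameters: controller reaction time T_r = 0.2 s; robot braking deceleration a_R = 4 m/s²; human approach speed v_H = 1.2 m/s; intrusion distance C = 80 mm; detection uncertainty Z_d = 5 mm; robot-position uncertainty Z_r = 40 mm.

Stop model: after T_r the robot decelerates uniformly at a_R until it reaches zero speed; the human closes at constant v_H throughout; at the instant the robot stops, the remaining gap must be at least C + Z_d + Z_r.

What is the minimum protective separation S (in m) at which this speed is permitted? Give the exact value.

S_min = 1417/3200 m = 0.4428 m

stop time T_s = (3/20)/4 = 0.0375 s
reaction-phase robot travel = 0.1500·0.2000 = 0.0300 m
robot covers 0.1500·0.0375 − ½·4.0000·0.0375² = 0.0028 m while stopping
human closes 1.2000·0.2375 = 0.2850 m
C+Z_d+Z_r = 0.0800+0.0050+0.0400 = 0.1250 m
S_min ≈ 0.0300+0.0028+0.2850+0.1250  ⇒  S_min = 1417/3200 m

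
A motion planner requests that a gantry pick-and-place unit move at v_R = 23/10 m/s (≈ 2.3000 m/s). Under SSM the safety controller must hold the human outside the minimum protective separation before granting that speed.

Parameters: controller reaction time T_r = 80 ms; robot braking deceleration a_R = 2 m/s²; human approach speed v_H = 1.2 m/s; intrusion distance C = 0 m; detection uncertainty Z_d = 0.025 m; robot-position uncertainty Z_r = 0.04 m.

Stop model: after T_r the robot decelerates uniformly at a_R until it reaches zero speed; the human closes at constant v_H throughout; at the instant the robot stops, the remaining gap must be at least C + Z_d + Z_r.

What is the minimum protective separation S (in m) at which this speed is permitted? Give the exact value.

S_min = 1219/400 m = 3.0475 m

stop time T_s = (23/10)/2 = 1.1500 s
robot covers v_R·T_r = 2.3000·0.0800 = 0.1840 m before braking
robot under decel: 2.3000²/(2·2.0000) = 1.3225 m
human over T_r+T_s: 1.2000·(0.0800+1.1500) = 1.4760 m
C+Z_d+Z_r = 0.0000+0.0250+0.0400 = 0.0650 m
S_min ≈ 0.1840+1.3225+1.4760+0.0650  ⇒  S_min = 1219/400 m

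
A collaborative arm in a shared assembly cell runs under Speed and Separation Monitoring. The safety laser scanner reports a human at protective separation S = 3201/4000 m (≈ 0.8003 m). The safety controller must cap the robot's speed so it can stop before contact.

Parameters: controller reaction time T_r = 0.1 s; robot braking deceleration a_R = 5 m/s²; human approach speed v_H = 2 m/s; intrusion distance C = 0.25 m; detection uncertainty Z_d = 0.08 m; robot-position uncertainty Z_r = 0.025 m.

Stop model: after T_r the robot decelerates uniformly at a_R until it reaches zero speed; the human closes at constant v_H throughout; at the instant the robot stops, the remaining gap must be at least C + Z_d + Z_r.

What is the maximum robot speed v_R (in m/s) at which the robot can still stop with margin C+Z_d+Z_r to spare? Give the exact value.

collect terms ⇒ (1/10)·v_R² + (1/2)·v_R + (-981/4000) = 0
  disc = (1/2)² − 4·(1/10)·(-981/4000) = 3481/10000 ; √disc = 59/100
  v_R = (−(1/2) + 59/100) / (2·(1/10)) = 9/20 m/s
check:
braking lasts T_s = (9/20)/5 = 0.0900 s
robot covers v_R·T_r = 0.4500·0.1000 = 0.0450 m before braking
robot under decel: 0.4500²/(2·5.0000) = 0.0203 m
person approaches 2.0000·(0.1000+0.0900) = 0.3800 m
residual clearance needed = 0.2500+0.0800+0.0250 = 0.3550 m
sum ≈ 0.0450+0.0203+0.3800+0.3550 ≈ 0.8003 m = S ✓

v_R_max = 9/20 m/s = 0.4500 m/s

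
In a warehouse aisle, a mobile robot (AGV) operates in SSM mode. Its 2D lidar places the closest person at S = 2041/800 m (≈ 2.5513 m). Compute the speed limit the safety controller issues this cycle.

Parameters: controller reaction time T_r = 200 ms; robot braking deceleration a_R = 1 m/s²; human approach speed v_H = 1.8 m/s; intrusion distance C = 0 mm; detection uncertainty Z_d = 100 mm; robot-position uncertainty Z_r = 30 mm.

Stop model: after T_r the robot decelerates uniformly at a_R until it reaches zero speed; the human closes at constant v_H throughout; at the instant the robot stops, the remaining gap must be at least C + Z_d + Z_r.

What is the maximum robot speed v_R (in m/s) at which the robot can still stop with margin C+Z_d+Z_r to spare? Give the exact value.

collect terms ⇒ (1/2)·v_R² + (2)·v_R + (-1649/800) = 0
  disc = (2)² − 4·(1/2)·(-1649/800) = 3249/400 ; √disc = 57/20
  v_R = (−(2) + 57/20) / (2·(1/2)) = 17/20 m/s
check:
stop time T_s = (17/20)/1 = 0.8500 s
robot covers v_R·T_r = 0.8500·0.2000 = 0.1700 m before braking
robot under decel: 0.8500²/(2·1.0000) = 0.3613 m
human over T_r+T_s: 1.8000·(0.2000+0.8500) = 1.8900 m
residual clearance needed = 0.0000+0.1000+0.0300 = 0.1300 m
sum ≈ 0.1700+0.3613+1.8900+0.1300 ≈ 2.5513 m = S ✓

v_R_max = 17/20 m/s = 0.8500 m/s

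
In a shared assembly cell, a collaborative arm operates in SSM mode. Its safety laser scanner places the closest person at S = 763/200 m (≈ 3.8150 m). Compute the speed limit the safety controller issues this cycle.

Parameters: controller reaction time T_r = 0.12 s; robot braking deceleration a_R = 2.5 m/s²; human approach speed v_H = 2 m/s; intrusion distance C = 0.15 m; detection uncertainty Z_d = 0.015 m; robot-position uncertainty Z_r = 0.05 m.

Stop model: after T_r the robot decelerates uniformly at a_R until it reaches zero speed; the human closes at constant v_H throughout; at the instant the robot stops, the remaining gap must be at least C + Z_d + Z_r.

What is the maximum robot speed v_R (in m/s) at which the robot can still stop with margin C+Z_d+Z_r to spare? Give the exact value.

v_R_max = 12/5 m/s = 2.4000 m/s

at the boundary: (1/5)·v² + (23/25)·v + (-84/25) = 0
  disc = (23/25)² − 4·(1/5)·(-84/25) = 2209/625 ; √disc = 47/25
  v_R = (−(23/25) + 47/25) / (2·(1/5)) = 12/5 m/s
check:
braking lasts T_s = (12/5)/(5/2) = 0.9600 s
reaction-phase robot travel = 2.4000·0.1200 = 0.2880 m
robot covers 2.4000·0.9600 − ½·2.5000·0.9600² = 1.1520 m while stopping
human over T_r+T_s: 2.0000·(0.1200+0.9600) = 2.1600 m
margins: 0.1500+0.0150+0.0500 = 0.2150 m
sum ≈ 0.2880+1.1520+2.1600+0.2150 ≈ 3.8150 m = S ✓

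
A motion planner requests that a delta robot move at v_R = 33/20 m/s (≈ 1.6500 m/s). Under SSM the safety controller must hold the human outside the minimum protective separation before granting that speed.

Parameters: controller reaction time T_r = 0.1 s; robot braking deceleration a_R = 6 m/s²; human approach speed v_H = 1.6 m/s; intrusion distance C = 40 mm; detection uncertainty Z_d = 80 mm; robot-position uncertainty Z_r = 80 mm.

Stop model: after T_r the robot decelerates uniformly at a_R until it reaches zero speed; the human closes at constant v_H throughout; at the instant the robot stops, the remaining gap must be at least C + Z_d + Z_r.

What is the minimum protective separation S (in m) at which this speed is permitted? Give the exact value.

braking lasts T_s = (33/20)/6 = 0.2750 s
robot covers v_R·T_r = 1.6500·0.1000 = 0.1650 m before braking
braking distance = 1.6500²/(2·6.0000) = 0.2269 m
human over T_r+T_s: 1.6000·(0.1000+0.2750) = 0.6000 m
margins: 0.0400+0.0800+0.0800 = 0.2000 m
S_min ≈ 0.1650+0.2269+0.6000+0.2000  ⇒  S_min = 1907/1600 m

S_min = 1907/1600 m = 1.1919 m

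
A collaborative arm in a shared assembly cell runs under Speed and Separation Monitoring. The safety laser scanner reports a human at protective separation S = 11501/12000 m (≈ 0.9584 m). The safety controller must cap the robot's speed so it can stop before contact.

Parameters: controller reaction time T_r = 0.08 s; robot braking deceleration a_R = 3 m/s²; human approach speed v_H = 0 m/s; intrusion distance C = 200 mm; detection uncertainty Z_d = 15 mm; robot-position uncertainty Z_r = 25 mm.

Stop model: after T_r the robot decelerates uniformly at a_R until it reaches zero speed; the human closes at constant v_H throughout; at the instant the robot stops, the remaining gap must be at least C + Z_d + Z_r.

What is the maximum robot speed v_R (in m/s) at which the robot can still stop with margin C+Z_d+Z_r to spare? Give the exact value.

v_R_max = 37/20 m/s = 1.8500 m/s

collect terms ⇒ (1/6)·v_R² + (2/25)·v_R + (-8621/12000) = 0
  disc = (2/25)² − 4·(1/6)·(-8621/12000) = 43681/90000 ; √disc = 209/300
  v_R = (−(2/25) + 209/300) / (2·(1/6)) = 37/20 m/s
check:
braking lasts T_s = (37/20)/3 = 0.6167 s
reaction-phase robot travel = 1.8500·0.0800 = 0.1480 m
braking distance = 1.8500²/(2·3.0000) = 0.5704 m
person approaches 0.0000·(0.0800+0.6167) = 0.0000 m
margins: 0.2000+0.0150+0.0250 = 0.2400 m
sum ≈ 0.1480+0.5704+0.0000+0.2400 ≈ 0.9584 m = S ✓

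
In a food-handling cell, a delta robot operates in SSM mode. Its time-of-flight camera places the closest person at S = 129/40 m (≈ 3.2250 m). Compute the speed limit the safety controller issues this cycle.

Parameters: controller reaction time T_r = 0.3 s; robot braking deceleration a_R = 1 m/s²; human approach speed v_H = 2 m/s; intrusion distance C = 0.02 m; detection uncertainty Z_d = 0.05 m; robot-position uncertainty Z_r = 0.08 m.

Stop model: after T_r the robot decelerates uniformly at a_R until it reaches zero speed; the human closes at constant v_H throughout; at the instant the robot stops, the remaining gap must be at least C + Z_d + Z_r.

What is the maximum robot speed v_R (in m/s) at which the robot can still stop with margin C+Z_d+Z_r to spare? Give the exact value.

collect terms ⇒ (1/2)·v_R² + (23/10)·v_R + (-99/40) = 0
  disc = (23/10)² − 4·(1/2)·(-99/40) = 256/25 ; √disc = 16/5
  v_R = (−(23/10) + 16/5) / (2·(1/2)) = 9/10 m/s
check:
T_s = v_R/a_R = (9/10)/1 = 0.9000 s
reaction-phase robot travel = 0.9000·0.3000 = 0.2700 m
braking distance = 0.9000²/(2·1.0000) = 0.4050 m
human over T_r+T_s: 2.0000·(0.3000+0.9000) = 2.4000 m
C+Z_d+Z_r = 0.0200+0.0500+0.0800 = 0.1500 m
sum ≈ 0.2700+0.4050+2.4000+0.1500 ≈ 3.2250 m = S ✓

v_R_max = 9/10 m/s = 0.9000 m/s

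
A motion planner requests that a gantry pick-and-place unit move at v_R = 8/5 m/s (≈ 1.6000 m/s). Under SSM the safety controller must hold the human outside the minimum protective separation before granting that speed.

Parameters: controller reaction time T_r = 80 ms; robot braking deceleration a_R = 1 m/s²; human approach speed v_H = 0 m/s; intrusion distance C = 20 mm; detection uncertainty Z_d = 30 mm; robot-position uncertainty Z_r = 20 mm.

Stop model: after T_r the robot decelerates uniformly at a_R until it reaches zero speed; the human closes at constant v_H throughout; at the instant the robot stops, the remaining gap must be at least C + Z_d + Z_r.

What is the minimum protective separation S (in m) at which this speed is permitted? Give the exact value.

T_s = v_R/a_R = (8/5)/1 = 1.6000 s
reaction-phase robot travel = 1.6000·0.0800 = 0.1280 m
braking distance = 1.6000²/(2·1.0000) = 1.2800 m
human over T_r+T_s: 0.0000·(0.0800+1.6000) = 0.0000 m
residual clearance needed = 0.0200+0.0300+0.0200 = 0.0700 m
S_min ≈ 0.1280+1.2800+0.0000+0.0700  ⇒  S_min = 739/500 m

S_min = 739/500 m = 1.4780 m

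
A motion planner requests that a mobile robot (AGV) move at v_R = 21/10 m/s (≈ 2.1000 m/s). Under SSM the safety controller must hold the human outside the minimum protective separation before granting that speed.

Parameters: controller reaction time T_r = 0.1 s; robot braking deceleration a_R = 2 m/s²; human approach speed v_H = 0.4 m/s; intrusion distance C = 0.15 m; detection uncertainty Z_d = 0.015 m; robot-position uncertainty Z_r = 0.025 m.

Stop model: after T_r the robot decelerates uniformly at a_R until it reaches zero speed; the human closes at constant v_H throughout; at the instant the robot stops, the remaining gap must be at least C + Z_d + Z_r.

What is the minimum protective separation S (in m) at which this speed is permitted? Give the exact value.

stop time T_s = (21/10)/2 = 1.0500 s
robot in T_r: 2.1000·0.1000 = 0.2100 m
robot under decel: 2.1000²/(2·2.0000) = 1.1025 m
human over T_r+T_s: 0.4000·(0.1000+1.0500) = 0.4600 m
residual clearance needed = 0.1500+0.0150+0.0250 = 0.1900 m
S_min ≈ 0.2100+1.1025+0.4600+0.1900  ⇒  S_min = 157/80 m

S_min = 157/80 m = 1.9625 m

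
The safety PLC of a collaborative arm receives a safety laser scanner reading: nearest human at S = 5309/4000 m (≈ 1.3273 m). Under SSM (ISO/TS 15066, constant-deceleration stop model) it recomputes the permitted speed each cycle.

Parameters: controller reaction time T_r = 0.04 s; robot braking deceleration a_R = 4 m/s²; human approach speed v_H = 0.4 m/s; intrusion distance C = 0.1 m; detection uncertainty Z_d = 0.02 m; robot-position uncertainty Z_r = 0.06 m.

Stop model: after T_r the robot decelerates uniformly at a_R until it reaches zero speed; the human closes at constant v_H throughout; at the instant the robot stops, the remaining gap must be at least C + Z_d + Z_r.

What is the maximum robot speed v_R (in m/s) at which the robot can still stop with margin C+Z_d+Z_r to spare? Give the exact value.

v_R_max = 5/2 m/s = 2.5000 m/s

collect terms ⇒ (1/8)·v_R² + (7/50)·v_R + (-181/160) = 0
  disc = (7/50)² − 4·(1/8)·(-181/160) = 23409/40000 ; √disc = 153/200
  v_R = (−(7/50) + 153/200) / (2·(1/8)) = 5/2 m/s
check:
stop time T_s = (5/2)/4 = 0.6250 s
reaction-phase robot travel = 2.5000·0.0400 = 0.1000 m
robot under decel: 2.5000²/(2·4.0000) = 0.7812 m
human closes 0.4000·0.6650 = 0.2660 m
C+Z_d+Z_r = 0.1000+0.0200+0.0600 = 0.1800 m
sum ≈ 0.1000+0.7812+0.2660+0.1800 ≈ 1.3273 m = S ✓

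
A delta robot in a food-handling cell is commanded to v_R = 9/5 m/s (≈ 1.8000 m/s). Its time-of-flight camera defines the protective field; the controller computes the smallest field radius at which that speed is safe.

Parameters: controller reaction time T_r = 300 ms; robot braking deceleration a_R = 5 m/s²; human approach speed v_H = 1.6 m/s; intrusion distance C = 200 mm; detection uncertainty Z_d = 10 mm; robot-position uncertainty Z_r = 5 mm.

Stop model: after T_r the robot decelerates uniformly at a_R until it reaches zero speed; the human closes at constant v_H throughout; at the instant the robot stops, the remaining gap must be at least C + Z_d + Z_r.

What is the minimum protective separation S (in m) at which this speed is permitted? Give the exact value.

braking lasts T_s = (9/5)/5 = 0.3600 s
robot covers v_R·T_r = 1.8000·0.3000 = 0.5400 m before braking
robot covers 1.8000·0.3600 − ½·5.0000·0.3600² = 0.3240 m while stopping
person approaches 1.6000·(0.3000+0.3600) = 1.0560 m
residual clearance needed = 0.2000+0.0100+0.0050 = 0.2150 m
S_min ≈ 0.5400+0.3240+1.0560+0.2150  ⇒  S_min = 427/200 m

S_min = 427/200 m = 2.1350 m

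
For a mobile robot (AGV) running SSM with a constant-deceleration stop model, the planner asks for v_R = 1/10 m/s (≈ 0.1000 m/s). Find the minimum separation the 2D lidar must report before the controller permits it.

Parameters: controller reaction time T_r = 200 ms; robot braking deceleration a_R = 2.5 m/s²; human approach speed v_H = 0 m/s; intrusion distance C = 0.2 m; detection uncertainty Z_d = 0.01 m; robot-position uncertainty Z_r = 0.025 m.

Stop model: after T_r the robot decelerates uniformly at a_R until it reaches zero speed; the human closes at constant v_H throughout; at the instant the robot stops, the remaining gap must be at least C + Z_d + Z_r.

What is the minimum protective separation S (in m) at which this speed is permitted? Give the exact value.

S_min = 257/1000 m = 0.2570 m

stop time T_s = (1/10)/(5/2) = 0.0400 s
robot in T_r: 0.1000·0.2000 = 0.0200 m
robot under decel: 0.1000²/(2·2.5000) = 0.0020 m
human closes 0.0000·0.2400 = 0.0000 m
C+Z_d+Z_r = 0.2000+0.0100+0.0250 = 0.2350 m
S_min ≈ 0.0200+0.0020+0.0000+0.2350  ⇒  S_min = 257/1000 m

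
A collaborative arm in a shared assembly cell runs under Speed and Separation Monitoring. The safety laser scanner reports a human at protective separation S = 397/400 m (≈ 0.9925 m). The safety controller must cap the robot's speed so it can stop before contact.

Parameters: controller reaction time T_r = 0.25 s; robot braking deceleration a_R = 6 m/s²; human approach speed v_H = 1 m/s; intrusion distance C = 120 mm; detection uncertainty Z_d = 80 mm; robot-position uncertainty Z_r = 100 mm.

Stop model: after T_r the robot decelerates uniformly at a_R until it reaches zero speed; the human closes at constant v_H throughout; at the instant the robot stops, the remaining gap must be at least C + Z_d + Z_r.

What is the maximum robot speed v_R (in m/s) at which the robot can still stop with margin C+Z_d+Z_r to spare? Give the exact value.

quadratic (1/12)·v² + (5/12)·v + (-177/400) = 0
  disc = (5/12)² − 4·(1/12)·(-177/400) = 289/900 ; √disc = 17/30
  v_R = (−(5/12) + 17/30) / (2·(1/12)) = 9/10 m/s
check:
stop time T_s = (9/10)/6 = 0.1500 s
robot covers v_R·T_r = 0.9000·0.2500 = 0.2250 m before braking
robot covers 0.9000·0.1500 − ½·6.0000·0.1500² = 0.0675 m while stopping
human over T_r+T_s: 1.0000·(0.2500+0.1500) = 0.4000 m
margins: 0.1200+0.0800+0.1000 = 0.3000 m
sum ≈ 0.2250+0.0675+0.4000+0.3000 ≈ 0.9925 m = S ✓

v_R_max = 9/10 m/s = 0.9000 m/s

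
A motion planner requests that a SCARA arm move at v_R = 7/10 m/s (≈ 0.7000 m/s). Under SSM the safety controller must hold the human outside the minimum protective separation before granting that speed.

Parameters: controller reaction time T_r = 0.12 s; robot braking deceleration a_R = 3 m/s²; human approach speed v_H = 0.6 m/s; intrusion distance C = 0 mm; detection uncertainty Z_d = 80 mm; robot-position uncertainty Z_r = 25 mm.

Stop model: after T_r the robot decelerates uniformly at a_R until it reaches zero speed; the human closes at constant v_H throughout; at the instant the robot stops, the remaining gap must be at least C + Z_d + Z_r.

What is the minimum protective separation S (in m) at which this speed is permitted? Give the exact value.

T_s = v_R/a_R = (7/10)/3 = 0.2333 s
robot covers v_R·T_r = 0.7000·0.1200 = 0.0840 m before braking
robot covers 0.7000·0.2333 − ½·3.0000·0.2333² = 0.0817 m while stopping
person approaches 0.6000·(0.1200+0.2333) = 0.2120 m
residual clearance needed = 0.0000+0.0800+0.0250 = 0.1050 m
S_min ≈ 0.0840+0.0817+0.2120+0.1050  ⇒  S_min = 181/375 m

S_min = 181/375 m = 0.4827 m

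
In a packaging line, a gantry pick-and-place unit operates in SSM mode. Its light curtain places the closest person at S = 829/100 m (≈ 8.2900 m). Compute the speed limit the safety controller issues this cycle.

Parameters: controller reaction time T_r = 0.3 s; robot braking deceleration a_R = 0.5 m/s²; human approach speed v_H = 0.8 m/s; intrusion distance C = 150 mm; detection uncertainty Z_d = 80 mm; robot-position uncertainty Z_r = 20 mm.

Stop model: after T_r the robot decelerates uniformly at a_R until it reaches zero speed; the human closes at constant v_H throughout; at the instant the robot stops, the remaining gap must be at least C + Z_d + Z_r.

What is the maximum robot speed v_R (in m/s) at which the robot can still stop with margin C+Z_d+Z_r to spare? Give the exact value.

collect terms ⇒ (1)·v_R² + (19/10)·v_R + (-39/5) = 0
  disc = (19/10)² − 4·(1)·(-39/5) = 3481/100 ; √disc = 59/10
  v_R = (−(19/10) + 59/10) / (2·(1)) = 2 m/s
check:
stop time T_s = 2/(1/2) = 4.0000 s
reaction-phase robot travel = 2.0000·0.3000 = 0.6000 m
braking distance = 2.0000²/(2·0.5000) = 4.0000 m
person approaches 0.8000·(0.3000+4.0000) = 3.4400 m
C+Z_d+Z_r = 0.1500+0.0800+0.0200 = 0.2500 m
sum ≈ 0.6000+4.0000+3.4400+0.2500 ≈ 8.2900 m = S ✓

v_R_max = 2 m/s = 2.0000 m/s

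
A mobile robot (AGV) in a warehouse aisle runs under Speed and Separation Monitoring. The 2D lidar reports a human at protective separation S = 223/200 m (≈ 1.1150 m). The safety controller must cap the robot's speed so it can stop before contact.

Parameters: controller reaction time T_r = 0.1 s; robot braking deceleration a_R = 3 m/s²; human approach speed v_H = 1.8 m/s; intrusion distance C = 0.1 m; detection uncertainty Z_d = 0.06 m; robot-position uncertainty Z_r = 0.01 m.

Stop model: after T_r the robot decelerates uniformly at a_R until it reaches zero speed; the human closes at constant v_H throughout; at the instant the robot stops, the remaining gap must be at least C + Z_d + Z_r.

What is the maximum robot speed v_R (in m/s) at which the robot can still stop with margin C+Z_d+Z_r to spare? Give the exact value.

v_R_max = 9/10 m/s = 0.9000 m/s

at the boundary: (1/6)·v² + (7/10)·v + (-153/200) = 0
  disc = (7/10)² − 4·(1/6)·(-153/200) = 1 ; √disc = 1
  v_R = (−(7/10) + 1) / (2·(1/6)) = 9/10 m/s
check:
braking lasts T_s = (9/10)/3 = 0.3000 s
robot in T_r: 0.9000·0.1000 = 0.0900 m
braking distance = 0.9000²/(2·3.0000) = 0.1350 m
human closes 1.8000·0.4000 = 0.7200 m
C+Z_d+Z_r = 0.1000+0.0600+0.0100 = 0.1700 m
sum ≈ 0.0900+0.1350+0.7200+0.1700 ≈ 1.1150 m = S ✓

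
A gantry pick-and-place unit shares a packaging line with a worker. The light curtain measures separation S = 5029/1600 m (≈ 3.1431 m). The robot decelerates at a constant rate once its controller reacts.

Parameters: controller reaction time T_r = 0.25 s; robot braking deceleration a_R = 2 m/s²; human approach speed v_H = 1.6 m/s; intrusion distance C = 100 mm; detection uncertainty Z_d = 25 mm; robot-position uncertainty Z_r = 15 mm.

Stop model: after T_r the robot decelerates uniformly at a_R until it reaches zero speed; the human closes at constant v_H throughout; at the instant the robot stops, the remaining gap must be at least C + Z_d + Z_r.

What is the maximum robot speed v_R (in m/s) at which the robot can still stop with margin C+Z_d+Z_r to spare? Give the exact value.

at the boundary: (1/4)·v² + (21/20)·v + (-833/320) = 0
  disc = (21/20)² − 4·(1/4)·(-833/320) = 5929/1600 ; √disc = 77/40
  v_R = (−(21/20) + 77/40) / (2·(1/4)) = 7/4 m/s
check:
braking lasts T_s = (7/4)/2 = 0.8750 s
robot in T_r: 1.7500·0.2500 = 0.4375 m
braking distance = 1.7500²/(2·2.0000) = 0.7656 m
person approaches 1.6000·(0.2500+0.8750) = 1.8000 m
C+Z_d+Z_r = 0.1000+0.0250+0.0150 = 0.1400 m
sum ≈ 0.4375+0.7656+1.8000+0.1400 ≈ 3.1431 m = S ✓

v_R_max = 7/4 m/s = 1.7500 m/s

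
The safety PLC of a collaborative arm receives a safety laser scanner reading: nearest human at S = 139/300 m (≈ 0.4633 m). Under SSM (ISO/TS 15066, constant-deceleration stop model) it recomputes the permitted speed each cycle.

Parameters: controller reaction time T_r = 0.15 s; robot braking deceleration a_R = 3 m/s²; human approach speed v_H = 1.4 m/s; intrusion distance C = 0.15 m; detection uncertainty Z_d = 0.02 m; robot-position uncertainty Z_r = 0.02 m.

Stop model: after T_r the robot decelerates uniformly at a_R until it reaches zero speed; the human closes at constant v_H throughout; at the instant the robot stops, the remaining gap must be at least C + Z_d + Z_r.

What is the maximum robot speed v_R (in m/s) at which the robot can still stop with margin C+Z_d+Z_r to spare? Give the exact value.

collect terms ⇒ (1/6)·v_R² + (37/60)·v_R + (-19/300) = 0
  disc = (37/60)² − 4·(1/6)·(-19/300) = 169/400 ; √disc = 13/20
  v_R = (−(37/60) + 13/20) / (2·(1/6)) = 1/10 m/s
check:
stop time T_s = (1/10)/3 = 0.0333 s
robot in T_r: 0.1000·0.1500 = 0.0150 m
robot covers 0.1000·0.0333 − ½·3.0000·0.0333² = 0.0017 m while stopping
human over T_r+T_s: 1.4000·(0.1500+0.0333) = 0.2567 m
margins: 0.1500+0.0200+0.0200 = 0.1900 m
sum ≈ 0.0150+0.0017+0.2567+0.1900 ≈ 0.4633 m = S ✓

v_R_max = 1/10 m/s = 0.1000 m/s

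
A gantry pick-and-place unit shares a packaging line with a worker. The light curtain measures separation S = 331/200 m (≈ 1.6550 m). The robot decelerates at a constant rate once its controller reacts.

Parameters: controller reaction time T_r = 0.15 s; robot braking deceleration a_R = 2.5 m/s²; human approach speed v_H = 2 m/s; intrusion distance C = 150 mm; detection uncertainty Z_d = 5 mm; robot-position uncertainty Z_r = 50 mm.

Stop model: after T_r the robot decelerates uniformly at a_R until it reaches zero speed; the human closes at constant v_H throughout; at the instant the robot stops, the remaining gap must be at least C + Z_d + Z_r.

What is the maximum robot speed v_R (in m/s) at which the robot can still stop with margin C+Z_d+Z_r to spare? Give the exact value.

quadratic (1/5)·v² + (19/20)·v + (-23/20) = 0
  disc = (19/20)² − 4·(1/5)·(-23/20) = 729/400 ; √disc = 27/20
  v_R = (−(19/20) + 27/20) / (2·(1/5)) = 1 m/s
check:
T_s = v_R/a_R = 1/(5/2) = 0.4000 s
robot in T_r: 1.0000·0.1500 = 0.1500 m
robot covers 1.0000·0.4000 − ½·2.5000·0.4000² = 0.2000 m while stopping
human over T_r+T_s: 2.0000·(0.1500+0.4000) = 1.1000 m
residual clearance needed = 0.1500+0.0050+0.0500 = 0.2050 m
sum ≈ 0.1500+0.2000+1.1000+0.2050 ≈ 1.6550 m = S ✓

v_R_max = 1 m/s = 1.0000 m/s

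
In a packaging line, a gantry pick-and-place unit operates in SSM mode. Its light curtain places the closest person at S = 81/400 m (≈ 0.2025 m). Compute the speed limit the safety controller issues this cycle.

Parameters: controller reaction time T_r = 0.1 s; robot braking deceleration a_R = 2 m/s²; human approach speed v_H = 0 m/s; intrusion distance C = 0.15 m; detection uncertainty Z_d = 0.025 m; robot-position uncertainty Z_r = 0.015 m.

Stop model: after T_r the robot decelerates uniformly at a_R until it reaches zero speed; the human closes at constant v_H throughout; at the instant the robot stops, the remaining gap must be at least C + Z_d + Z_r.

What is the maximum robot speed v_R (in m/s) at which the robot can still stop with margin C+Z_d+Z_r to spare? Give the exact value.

quadratic (1/4)·v² + (1/10)·v + (-1/80) = 0
  disc = (1/10)² − 4·(1/4)·(-1/80) = 9/400 ; √disc = 3/20
  v_R = (−(1/10) + 3/20) / (2·(1/4)) = 1/10 m/s
check:
T_s = v_R/a_R = (1/10)/2 = 0.0500 s
robot covers v_R·T_r = 0.1000·0.1000 = 0.0100 m before braking
robot covers 0.1000·0.0500 − ½·2.0000·0.0500² = 0.0025 m while stopping
human closes 0.0000·0.1500 = 0.0000 m
residual clearance needed = 0.1500+0.0250+0.0150 = 0.1900 m
sum ≈ 0.0100+0.0025+0.0000+0.1900 ≈ 0.2025 m = S ✓

v_R_max = 1/10 m/s = 0.1000 m/s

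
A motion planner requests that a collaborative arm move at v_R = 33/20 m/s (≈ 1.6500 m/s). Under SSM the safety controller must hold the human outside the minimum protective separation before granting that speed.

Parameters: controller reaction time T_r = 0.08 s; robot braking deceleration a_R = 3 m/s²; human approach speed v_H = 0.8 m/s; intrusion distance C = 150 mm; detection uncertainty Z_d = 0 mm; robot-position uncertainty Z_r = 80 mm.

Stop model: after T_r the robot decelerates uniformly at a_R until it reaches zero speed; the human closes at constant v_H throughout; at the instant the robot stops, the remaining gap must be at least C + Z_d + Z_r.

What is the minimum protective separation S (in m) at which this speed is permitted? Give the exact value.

T_s = v_R/a_R = (33/20)/3 = 0.5500 s
reaction-phase robot travel = 1.6500·0.0800 = 0.1320 m
robot covers 1.6500·0.5500 − ½·3.0000·0.5500² = 0.4537 m while stopping
person approaches 0.8000·(0.0800+0.5500) = 0.5040 m
margins: 0.1500+0.0000+0.0800 = 0.2300 m
S_min ≈ 0.1320+0.4537+0.5040+0.2300  ⇒  S_min = 5279/4000 m

S_min = 5279/4000 m = 1.3197 m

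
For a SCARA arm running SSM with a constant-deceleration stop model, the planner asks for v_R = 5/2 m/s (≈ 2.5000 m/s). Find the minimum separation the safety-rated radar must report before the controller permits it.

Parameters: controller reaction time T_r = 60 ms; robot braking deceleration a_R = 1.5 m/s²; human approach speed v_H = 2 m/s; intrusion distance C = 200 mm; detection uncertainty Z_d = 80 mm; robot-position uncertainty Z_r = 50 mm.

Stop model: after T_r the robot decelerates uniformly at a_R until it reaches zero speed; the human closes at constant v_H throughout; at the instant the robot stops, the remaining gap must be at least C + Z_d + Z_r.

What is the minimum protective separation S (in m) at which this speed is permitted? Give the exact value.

braking lasts T_s = (5/2)/(3/2) = 1.6667 s
robot covers v_R·T_r = 2.5000·0.0600 = 0.1500 m before braking
robot under decel: 2.5000²/(2·1.5000) = 2.0833 m
person approaches 2.0000·(0.0600+1.6667) = 3.4533 m
C+Z_d+Z_r = 0.2000+0.0800+0.0500 = 0.3300 m
S_min ≈ 0.1500+2.0833+3.4533+0.3300  ⇒  S_min = 361/60 m

S_min = 361/60 m = 6.0167 m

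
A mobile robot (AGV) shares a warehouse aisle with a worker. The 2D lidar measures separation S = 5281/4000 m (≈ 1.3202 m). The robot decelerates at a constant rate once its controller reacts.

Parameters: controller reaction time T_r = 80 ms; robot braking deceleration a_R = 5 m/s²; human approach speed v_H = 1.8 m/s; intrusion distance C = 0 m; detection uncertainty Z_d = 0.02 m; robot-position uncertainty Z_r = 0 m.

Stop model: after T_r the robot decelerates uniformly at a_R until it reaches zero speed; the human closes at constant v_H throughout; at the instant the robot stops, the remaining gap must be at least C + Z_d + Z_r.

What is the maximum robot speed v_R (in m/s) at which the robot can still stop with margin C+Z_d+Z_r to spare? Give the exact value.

v_R_max = 37/20 m/s = 1.8500 m/s

quadratic (1/10)·v² + (11/25)·v + (-37/32) = 0
  disc = (11/25)² − 4·(1/10)·(-37/32) = 6561/10000 ; √disc = 81/100
  v_R = (−(11/25) + 81/100) / (2·(1/10)) = 37/20 m/s
check:
stop time T_s = (37/20)/5 = 0.3700 s
robot in T_r: 1.8500·0.0800 = 0.1480 m
braking distance = 1.8500²/(2·5.0000) = 0.3422 m
human closes 1.8000·0.4500 = 0.8100 m
margins: 0.0000+0.0200+0.0000 = 0.0200 m
sum ≈ 0.1480+0.3422+0.8100+0.0200 ≈ 1.3202 m = S ✓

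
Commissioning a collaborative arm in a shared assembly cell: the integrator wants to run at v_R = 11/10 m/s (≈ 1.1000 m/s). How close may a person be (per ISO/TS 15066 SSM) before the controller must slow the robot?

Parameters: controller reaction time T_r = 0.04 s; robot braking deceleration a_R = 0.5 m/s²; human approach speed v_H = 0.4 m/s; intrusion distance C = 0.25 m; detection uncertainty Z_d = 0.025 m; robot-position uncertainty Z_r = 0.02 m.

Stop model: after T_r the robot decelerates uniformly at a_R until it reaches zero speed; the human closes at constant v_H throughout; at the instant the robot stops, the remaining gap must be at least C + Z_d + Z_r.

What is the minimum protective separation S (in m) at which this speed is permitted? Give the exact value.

braking lasts T_s = (11/10)/(1/2) = 2.2000 s
robot covers v_R·T_r = 1.1000·0.0400 = 0.0440 m before braking
braking distance = 1.1000²/(2·0.5000) = 1.2100 m
human closes 0.4000·2.2400 = 0.8960 m
margins: 0.2500+0.0250+0.0200 = 0.2950 m
S_min ≈ 0.0440+1.2100+0.8960+0.2950  ⇒  S_min = 489/200 m

S_min = 489/200 m = 2.4450 m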